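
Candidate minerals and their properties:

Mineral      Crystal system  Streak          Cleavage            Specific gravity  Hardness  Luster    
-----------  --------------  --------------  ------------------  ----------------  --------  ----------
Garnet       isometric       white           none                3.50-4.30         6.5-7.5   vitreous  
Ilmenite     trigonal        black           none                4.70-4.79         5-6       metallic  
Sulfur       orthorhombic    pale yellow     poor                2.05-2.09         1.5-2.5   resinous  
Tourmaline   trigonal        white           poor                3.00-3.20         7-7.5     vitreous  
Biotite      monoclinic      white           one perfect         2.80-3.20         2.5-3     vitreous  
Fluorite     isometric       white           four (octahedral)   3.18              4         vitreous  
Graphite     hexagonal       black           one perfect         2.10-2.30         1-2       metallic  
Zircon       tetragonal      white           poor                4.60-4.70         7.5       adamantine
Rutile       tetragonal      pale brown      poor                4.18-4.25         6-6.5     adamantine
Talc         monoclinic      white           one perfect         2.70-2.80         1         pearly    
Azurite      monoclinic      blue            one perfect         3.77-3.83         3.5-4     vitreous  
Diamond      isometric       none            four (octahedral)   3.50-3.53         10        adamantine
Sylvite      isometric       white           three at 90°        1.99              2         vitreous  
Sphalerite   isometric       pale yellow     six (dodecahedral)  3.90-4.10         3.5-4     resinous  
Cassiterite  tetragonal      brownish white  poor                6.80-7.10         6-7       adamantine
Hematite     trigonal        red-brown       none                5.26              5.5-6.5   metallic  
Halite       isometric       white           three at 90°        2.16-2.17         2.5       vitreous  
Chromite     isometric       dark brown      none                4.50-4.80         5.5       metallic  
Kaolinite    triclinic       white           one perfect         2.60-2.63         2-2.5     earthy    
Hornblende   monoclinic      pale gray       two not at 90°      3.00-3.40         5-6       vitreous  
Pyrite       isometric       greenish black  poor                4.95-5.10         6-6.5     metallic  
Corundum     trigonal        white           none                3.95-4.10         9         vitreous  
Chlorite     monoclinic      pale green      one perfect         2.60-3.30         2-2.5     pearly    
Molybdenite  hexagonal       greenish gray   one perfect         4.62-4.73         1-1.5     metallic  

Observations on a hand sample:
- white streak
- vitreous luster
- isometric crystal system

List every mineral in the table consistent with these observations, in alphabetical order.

White streak — narrows the field to Garnet, Tourmaline, Biotite, Fluorite, Zircon, Talc, Sylvite, Halite, Kaolinite, Corundum.
Vitreous luster excludes Zircon, Talc, Kaolinite.
Isometric crystal system is inconsistent with Tourmaline, Biotite, Corundum.
Remaining candidates: Fluorite, Garnet, Halite, Sylvite.

Fluorite, Garnet, Halite, Sylvite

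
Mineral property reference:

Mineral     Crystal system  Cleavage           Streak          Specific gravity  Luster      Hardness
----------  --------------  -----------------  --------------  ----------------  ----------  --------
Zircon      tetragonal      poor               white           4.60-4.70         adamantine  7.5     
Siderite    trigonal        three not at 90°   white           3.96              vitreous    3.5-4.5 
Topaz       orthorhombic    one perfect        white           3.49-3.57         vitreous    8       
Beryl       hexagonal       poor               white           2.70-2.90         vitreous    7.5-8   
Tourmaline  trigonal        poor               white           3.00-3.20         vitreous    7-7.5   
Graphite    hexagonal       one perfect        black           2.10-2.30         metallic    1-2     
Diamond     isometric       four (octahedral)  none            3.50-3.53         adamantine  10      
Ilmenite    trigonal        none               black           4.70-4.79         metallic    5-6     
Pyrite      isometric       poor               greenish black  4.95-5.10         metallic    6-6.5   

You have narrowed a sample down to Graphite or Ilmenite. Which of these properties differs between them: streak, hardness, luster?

Streak: both black — identical.
Hardness: Graphite 1-2, Ilmenite 5-6 — different.
Luster: both metallic — identical.
Hardness is the diagnostic property here.

hardness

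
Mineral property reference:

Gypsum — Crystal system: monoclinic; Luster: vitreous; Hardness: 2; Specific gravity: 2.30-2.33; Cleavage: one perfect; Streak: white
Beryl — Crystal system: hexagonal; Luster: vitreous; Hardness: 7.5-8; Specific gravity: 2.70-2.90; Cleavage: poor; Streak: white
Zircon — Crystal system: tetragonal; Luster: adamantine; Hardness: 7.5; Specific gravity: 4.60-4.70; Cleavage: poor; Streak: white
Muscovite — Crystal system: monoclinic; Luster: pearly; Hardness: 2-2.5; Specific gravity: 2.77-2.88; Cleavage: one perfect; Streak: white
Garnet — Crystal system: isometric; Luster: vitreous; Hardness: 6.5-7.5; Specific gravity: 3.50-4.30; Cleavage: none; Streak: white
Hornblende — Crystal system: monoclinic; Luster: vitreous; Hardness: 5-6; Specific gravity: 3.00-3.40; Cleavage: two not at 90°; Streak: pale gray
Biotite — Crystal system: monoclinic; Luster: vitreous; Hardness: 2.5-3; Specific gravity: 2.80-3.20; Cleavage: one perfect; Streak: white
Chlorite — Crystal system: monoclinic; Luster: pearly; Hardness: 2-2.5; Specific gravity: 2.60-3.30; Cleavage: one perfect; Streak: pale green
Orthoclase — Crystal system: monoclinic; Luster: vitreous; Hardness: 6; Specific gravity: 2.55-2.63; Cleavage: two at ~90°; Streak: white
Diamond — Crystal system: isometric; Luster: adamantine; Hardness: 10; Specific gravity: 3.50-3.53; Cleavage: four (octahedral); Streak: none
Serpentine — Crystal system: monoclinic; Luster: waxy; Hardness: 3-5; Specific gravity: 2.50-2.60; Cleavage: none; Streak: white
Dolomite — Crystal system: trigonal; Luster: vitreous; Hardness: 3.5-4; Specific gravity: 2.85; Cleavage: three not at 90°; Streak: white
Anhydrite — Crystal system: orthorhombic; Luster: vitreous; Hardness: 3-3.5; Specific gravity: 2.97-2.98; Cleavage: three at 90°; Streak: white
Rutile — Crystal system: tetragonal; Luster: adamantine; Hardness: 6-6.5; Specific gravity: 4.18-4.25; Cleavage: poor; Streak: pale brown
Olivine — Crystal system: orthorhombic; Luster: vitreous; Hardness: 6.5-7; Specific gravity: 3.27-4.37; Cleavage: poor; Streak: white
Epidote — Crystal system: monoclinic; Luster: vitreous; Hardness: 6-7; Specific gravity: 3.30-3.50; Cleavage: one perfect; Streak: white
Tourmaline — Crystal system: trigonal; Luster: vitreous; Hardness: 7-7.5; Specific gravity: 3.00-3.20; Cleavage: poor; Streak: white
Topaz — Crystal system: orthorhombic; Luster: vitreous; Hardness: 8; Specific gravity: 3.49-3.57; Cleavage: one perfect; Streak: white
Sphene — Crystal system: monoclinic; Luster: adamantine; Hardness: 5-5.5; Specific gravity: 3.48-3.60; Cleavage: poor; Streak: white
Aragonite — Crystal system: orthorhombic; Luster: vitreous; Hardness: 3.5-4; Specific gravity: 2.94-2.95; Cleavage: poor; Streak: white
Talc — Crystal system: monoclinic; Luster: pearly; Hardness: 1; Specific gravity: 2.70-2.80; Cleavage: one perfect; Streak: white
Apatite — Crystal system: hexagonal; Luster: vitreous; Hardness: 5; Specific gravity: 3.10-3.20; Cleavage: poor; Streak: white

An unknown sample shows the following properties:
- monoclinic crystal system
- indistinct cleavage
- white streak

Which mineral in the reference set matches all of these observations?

Sphene

Monoclinic crystal system — leaves Gypsum, Muscovite, Hornblende, Biotite, Chlorite, Orthoclase, Serpentine, Epidote, Sphene, Talc.
Indistinct cleavage — leaves Sphene.
White streak — every remaining candidate is consistent.
Sphene is the sole remaining match.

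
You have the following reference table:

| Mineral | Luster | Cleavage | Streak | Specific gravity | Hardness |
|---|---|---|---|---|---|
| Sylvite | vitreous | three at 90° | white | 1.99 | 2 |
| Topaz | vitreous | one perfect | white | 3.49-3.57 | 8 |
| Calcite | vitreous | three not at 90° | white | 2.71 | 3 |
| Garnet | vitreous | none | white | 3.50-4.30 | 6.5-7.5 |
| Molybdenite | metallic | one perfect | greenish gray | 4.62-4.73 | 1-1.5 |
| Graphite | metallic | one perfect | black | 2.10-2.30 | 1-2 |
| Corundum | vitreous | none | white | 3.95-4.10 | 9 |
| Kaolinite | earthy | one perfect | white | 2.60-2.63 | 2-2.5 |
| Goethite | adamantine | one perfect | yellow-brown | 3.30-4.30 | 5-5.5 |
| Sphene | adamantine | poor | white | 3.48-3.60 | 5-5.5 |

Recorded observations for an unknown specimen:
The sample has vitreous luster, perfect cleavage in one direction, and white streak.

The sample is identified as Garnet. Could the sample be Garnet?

Vitreous luster — consistent with Garnet (vitreous luster).
Perfect cleavage in one direction — Garnet has cleavage none; which does not match.
White streak — consistent with Garnet (white streak).
Cleavage alone is enough to reject Garnet.

Inconsistent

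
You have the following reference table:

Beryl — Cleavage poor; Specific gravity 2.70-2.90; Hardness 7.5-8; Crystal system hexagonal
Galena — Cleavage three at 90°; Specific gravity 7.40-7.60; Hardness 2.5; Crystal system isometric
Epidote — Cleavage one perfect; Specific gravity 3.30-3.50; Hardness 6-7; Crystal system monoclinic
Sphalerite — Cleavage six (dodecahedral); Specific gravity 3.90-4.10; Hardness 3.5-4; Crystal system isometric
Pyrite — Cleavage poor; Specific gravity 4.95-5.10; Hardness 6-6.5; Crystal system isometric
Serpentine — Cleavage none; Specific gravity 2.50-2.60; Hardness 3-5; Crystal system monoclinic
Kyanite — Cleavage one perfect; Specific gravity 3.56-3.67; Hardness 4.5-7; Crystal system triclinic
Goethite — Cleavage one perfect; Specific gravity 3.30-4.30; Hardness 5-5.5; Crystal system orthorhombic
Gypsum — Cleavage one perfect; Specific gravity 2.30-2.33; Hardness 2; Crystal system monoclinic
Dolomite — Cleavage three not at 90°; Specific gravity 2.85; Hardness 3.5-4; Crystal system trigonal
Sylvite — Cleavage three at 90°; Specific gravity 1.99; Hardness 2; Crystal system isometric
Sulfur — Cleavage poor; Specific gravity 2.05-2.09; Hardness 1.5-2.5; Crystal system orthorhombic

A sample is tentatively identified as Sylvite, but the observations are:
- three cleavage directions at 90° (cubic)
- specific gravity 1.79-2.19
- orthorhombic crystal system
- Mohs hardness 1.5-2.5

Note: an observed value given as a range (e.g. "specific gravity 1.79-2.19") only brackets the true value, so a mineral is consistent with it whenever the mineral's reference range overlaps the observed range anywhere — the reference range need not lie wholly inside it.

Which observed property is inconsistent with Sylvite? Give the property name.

crystal system

Three cleavage directions at 90° (cubic): Sylvite has cleavage three at 90° — matches.
Specific gravity 1.79-2.19: Sylvite has SG 1.99 — matches.
Orthorhombic crystal system: Sylvite has isometric system — inconsistent.
Mohs hardness 1.5-2.5: Sylvite has hardness 2 — matches.
Only the crystal system is inconsistent.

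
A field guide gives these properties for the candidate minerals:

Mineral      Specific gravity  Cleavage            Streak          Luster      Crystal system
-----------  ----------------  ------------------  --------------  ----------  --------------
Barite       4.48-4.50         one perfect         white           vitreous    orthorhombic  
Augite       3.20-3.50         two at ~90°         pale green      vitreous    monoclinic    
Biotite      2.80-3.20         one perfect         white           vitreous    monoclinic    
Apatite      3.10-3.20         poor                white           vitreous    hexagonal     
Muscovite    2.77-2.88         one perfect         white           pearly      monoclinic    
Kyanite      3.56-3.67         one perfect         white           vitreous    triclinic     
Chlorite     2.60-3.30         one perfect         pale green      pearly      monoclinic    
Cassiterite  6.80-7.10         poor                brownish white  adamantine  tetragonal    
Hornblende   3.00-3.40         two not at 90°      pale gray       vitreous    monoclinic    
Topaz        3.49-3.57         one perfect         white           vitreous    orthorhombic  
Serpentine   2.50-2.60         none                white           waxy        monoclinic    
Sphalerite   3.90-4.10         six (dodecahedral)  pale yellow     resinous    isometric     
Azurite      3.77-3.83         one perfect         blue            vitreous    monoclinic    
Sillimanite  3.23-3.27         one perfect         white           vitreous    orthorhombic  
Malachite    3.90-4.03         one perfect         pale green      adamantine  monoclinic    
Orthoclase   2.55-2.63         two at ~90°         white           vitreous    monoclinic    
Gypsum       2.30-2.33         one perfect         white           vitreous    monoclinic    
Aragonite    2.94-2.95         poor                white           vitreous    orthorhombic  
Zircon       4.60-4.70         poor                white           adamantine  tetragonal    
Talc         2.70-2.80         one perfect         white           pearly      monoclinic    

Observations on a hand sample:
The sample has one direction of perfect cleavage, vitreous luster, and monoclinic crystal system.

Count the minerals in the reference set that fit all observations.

One direction of perfect cleavage — narrows the field to Barite, Biotite, Muscovite, Kyanite, Chlorite, Topaz, Azurite, Sillimanite, Malachite, Gypsum, Talc.
Vitreous luster is inconsistent with Muscovite, Chlorite, Malachite, Talc.
Monoclinic crystal system — Biotite, Azurite, Gypsum remain.
The minerals that satisfy all observations are Azurite, Biotite, Gypsum.
That is 3 minerals.

3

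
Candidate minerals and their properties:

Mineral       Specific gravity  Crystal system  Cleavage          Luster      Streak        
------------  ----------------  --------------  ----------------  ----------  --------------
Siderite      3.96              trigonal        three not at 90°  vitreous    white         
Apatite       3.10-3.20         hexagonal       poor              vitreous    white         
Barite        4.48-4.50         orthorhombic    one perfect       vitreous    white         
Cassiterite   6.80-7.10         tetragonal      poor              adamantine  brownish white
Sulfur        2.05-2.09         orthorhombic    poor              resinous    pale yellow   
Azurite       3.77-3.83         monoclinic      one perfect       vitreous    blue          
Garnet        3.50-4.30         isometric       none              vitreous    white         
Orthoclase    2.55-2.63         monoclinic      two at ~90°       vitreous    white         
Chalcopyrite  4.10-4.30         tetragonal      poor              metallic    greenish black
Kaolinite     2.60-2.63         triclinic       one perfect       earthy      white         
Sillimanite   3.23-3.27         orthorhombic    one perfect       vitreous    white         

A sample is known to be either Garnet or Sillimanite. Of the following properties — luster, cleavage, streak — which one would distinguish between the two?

cleavage

Luster: both vitreous — identical.
Cleavage: Garnet none, Sillimanite one perfect — these differ.
Streak: both white — identical.
Of the listed properties, cleavage is the one that separates them.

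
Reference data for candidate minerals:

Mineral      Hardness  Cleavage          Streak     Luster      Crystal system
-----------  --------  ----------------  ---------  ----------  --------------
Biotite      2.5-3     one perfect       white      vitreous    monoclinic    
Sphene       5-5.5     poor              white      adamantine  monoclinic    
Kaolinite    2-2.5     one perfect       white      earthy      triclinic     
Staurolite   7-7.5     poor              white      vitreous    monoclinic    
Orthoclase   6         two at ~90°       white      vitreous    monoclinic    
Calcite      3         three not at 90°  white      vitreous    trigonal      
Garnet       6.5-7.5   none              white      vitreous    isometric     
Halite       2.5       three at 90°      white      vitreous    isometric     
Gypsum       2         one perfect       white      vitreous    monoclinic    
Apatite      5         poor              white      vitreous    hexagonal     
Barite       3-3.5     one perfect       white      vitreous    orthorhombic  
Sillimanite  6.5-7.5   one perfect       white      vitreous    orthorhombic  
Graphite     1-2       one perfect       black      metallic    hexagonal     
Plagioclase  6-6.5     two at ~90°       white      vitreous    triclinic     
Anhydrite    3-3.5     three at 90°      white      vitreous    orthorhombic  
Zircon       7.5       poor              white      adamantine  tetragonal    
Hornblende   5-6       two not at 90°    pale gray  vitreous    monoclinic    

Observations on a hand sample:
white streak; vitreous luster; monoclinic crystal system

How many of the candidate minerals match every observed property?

White streak excludes Graphite, Hornblende.
Vitreous luster eliminates Sphene, Kaolinite, Zircon.
Monoclinic crystal system — Biotite, Staurolite, Orthoclase, Gypsum remain.
Consistent with every observation: Biotite, Gypsum, Orthoclase, Staurolite.
That is 4 minerals.

4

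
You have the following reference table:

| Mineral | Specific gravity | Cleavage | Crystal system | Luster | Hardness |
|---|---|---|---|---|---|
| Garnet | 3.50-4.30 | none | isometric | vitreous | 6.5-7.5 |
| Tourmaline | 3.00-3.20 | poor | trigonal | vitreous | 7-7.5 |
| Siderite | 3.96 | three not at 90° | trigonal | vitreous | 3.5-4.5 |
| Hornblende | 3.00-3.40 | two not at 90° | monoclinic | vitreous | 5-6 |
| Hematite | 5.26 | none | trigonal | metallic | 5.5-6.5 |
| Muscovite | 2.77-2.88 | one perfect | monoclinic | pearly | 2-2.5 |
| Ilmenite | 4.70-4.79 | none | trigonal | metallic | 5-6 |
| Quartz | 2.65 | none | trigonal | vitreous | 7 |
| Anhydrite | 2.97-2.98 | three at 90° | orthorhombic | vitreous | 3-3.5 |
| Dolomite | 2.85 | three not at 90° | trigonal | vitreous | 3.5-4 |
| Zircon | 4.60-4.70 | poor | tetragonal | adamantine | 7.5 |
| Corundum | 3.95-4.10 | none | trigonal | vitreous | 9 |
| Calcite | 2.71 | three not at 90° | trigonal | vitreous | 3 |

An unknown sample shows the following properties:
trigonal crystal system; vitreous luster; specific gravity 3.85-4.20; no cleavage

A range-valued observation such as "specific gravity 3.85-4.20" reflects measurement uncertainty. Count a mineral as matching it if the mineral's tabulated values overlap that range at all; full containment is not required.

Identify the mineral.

Trigonal crystal system is inconsistent with Garnet, Hornblende, Muscovite, Anhydrite, Zircon.
Vitreous luster is inconsistent with Hematite, Ilmenite.
Specific gravity 3.85-4.20 — leaves Siderite, Corundum.
No cleavage rules out Siderite.
The only mineral consistent with every observation is Corundum.

Corundum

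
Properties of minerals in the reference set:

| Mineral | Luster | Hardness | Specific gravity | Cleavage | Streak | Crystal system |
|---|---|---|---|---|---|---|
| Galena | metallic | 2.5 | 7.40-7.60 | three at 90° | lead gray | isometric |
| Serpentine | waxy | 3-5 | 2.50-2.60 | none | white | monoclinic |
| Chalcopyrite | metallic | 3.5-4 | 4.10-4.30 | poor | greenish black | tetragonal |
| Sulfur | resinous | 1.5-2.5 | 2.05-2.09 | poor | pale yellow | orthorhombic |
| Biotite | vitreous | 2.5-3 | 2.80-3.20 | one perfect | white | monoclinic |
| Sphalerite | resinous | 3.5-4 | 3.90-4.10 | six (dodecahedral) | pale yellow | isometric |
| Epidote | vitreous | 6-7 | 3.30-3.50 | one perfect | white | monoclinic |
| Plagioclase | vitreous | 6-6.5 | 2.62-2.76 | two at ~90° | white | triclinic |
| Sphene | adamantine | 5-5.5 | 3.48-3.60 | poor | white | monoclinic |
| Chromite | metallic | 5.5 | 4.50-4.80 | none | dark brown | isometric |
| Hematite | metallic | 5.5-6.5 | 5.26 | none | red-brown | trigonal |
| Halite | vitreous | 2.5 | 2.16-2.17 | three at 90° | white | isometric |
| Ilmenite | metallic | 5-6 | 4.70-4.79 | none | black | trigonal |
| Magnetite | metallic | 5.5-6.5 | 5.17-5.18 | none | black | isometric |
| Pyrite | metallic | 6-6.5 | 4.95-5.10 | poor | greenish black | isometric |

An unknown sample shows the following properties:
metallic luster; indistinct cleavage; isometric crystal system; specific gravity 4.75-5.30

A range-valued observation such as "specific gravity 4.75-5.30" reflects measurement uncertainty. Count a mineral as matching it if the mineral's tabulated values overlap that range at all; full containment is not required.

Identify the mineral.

Pyrite

Metallic luster: leaves Galena, Chalcopyrite, Chromite, Hematite, Ilmenite, Magnetite, Pyrite.
Indistinct cleavage: narrows the field to Chalcopyrite, Pyrite.
Isometric crystal system eliminates Chalcopyrite.
Specific gravity 4.75-5.30: every remaining candidate is consistent.
Pyrite is the sole remaining match.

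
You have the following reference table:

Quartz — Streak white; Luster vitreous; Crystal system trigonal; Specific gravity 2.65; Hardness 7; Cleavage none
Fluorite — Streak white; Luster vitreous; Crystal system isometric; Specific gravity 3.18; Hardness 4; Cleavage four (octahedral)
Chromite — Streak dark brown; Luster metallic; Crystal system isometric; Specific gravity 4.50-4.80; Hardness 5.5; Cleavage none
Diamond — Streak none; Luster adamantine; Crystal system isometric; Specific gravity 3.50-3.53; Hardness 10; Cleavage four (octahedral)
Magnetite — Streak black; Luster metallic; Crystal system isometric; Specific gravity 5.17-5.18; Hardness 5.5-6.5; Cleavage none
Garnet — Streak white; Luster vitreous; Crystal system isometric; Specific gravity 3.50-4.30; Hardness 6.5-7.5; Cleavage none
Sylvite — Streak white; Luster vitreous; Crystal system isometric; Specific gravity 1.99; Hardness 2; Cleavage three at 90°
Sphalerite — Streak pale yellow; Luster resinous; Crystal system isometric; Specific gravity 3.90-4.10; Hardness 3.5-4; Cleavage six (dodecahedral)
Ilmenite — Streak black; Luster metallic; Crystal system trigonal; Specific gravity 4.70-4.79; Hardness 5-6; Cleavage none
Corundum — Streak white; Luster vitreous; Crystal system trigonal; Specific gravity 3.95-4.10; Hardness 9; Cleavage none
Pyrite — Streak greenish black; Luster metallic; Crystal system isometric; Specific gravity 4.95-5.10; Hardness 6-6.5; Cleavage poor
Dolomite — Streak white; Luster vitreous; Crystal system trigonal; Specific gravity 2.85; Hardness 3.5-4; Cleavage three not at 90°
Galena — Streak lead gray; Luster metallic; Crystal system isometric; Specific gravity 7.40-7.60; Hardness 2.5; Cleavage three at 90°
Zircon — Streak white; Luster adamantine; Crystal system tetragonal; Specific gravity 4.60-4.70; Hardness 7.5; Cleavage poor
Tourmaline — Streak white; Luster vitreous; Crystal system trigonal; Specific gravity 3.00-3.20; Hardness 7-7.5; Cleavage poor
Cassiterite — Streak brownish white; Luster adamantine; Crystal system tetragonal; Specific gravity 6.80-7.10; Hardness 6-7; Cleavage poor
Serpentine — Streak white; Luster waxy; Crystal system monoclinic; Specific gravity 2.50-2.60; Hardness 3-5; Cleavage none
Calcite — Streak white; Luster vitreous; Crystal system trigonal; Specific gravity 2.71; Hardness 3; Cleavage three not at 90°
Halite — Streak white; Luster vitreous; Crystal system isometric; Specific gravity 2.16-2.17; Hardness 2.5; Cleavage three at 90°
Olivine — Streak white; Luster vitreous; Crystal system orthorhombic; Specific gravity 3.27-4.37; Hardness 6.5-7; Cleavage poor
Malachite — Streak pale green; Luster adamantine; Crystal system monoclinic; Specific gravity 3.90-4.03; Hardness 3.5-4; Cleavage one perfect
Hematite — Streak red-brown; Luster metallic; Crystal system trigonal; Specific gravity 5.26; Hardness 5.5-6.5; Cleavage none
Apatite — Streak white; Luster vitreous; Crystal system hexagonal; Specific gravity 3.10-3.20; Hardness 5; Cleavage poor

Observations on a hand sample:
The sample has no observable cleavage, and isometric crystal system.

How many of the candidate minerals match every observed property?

No observable cleavage — Quartz, Chromite, Magnetite, Garnet, Ilmenite, Corundum, Serpentine, Hematite remain.
Isometric crystal system — narrows the field to Chromite, Magnetite, Garnet.
The minerals that satisfy all observations are Chromite, Garnet, Magnetite.
That is 3 minerals.

3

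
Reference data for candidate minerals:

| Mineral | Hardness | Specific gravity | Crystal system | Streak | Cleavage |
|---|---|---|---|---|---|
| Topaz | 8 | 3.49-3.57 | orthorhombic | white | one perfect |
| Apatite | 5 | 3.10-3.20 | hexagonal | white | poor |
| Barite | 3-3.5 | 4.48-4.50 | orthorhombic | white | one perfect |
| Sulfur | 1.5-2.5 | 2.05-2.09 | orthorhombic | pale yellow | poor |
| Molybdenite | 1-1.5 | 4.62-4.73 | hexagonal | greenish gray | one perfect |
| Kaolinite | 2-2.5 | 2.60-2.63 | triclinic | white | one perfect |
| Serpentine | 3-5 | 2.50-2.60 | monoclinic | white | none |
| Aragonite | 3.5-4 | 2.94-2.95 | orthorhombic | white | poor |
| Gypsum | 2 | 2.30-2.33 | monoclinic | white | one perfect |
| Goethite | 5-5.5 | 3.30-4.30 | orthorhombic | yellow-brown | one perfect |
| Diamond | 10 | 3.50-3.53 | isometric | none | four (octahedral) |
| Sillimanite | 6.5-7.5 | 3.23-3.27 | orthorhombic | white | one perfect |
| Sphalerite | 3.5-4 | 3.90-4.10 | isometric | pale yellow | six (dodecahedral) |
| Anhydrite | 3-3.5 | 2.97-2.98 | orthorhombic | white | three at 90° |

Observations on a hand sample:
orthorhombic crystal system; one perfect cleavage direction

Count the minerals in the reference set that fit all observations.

4

Orthorhombic crystal system: leaves Topaz, Barite, Sulfur, Aragonite, Goethite, Sillimanite, Anhydrite.
One perfect cleavage direction rules out Sulfur, Aragonite, Anhydrite.
Consistent with every observation: Barite, Goethite, Sillimanite, Topaz.
That is 4 minerals.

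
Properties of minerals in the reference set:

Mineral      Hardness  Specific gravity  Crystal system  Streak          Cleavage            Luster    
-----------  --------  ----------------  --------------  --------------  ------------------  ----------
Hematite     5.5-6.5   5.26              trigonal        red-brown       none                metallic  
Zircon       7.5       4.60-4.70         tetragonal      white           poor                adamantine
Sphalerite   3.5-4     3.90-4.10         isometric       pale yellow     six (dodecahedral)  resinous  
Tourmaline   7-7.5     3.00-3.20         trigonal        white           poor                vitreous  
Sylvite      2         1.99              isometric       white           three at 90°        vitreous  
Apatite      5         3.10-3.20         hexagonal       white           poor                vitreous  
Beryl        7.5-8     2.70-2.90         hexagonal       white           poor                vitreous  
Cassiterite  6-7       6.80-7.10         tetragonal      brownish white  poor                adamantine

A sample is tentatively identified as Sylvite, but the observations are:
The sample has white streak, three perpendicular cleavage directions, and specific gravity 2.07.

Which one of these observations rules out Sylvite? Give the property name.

White streak: Sylvite has white streak — consistent.
Three perpendicular cleavage directions: Sylvite has cleavage three at 90° — consistent.
Specific gravity 2.07: Sylvite has SG 1.99 — outside the reference range.
Only the specific gravity is inconsistent.

specific gravity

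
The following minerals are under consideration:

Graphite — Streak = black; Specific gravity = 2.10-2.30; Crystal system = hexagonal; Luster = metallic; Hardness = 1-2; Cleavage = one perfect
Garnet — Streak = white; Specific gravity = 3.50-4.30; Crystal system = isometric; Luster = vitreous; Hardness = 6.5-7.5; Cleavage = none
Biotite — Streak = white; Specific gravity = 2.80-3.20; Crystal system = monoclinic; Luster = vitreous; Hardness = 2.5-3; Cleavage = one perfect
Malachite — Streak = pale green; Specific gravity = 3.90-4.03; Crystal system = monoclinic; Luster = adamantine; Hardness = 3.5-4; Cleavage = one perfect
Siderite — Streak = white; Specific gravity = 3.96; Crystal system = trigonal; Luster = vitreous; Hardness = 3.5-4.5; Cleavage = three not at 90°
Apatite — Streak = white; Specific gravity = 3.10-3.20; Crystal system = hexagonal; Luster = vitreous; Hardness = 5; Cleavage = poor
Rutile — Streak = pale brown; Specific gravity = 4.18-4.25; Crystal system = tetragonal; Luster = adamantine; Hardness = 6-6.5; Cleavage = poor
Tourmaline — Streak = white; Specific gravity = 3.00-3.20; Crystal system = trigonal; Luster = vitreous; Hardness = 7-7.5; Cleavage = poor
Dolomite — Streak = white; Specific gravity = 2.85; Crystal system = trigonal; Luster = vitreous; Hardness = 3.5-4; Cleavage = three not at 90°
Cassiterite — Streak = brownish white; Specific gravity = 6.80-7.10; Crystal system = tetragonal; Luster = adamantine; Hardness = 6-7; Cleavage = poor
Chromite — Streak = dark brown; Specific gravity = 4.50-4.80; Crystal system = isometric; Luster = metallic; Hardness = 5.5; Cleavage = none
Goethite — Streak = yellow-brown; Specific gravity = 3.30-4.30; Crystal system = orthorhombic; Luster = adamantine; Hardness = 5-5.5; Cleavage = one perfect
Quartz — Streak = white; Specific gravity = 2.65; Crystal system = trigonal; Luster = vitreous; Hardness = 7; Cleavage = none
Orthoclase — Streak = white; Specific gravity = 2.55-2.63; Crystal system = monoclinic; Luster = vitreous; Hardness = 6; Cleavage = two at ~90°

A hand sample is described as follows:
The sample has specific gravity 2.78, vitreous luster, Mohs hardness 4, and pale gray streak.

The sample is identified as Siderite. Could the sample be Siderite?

Specific gravity 2.78 — Siderite has SG 3.96; which does not match.
Vitreous luster — consistent with Siderite (vitreous luster).
Mohs hardness 4 — consistent with Siderite (hardness 3.5-4.5).
Pale gray streak — Siderite has white streak; which does not match.
2 of the observed properties are inconsistent with Siderite.

Inconsistent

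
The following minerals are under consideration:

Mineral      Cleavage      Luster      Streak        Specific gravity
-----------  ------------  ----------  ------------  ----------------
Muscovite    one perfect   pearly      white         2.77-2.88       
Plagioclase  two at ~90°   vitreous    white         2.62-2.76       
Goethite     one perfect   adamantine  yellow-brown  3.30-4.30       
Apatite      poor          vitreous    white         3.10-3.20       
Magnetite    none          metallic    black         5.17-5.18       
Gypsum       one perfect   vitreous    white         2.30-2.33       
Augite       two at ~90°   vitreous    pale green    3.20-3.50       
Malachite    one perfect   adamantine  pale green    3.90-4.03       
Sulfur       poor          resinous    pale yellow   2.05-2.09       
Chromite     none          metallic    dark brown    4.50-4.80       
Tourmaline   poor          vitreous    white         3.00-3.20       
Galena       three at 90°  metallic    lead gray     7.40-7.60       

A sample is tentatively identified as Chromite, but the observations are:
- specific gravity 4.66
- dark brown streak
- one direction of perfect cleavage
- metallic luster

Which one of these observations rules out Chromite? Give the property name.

Specific gravity 4.66: Chromite has SG 4.50-4.80 — matches.
Dark brown streak: Chromite has dark brown streak — matches.
One direction of perfect cleavage: Chromite has cleavage none — does not match.
Metallic luster: Chromite has metallic luster — matches.
The cleavage is the one property that does not fit.

cleavage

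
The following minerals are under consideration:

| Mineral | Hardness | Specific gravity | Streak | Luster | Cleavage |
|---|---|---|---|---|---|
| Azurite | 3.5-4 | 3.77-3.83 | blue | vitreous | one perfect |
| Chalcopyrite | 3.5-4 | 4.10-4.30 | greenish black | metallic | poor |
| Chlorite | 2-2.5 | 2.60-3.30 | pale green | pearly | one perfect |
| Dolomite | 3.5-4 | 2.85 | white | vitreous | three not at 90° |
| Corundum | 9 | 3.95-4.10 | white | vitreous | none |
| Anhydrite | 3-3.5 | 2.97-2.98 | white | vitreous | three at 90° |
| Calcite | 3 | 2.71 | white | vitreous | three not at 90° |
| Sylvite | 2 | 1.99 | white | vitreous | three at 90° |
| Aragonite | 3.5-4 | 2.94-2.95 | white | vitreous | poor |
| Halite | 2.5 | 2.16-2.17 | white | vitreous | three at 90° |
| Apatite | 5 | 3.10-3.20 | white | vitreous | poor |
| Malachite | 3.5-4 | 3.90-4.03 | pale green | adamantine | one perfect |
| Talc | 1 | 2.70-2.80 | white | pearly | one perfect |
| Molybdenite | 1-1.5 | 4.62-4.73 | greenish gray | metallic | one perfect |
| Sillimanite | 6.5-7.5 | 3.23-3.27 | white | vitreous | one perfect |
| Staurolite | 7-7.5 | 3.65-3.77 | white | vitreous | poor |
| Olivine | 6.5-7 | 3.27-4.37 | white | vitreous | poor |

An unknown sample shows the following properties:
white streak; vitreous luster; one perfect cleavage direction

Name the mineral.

Sillimanite

White streak is inconsistent with Azurite, Chalcopyrite, Chlorite, Malachite, Molybdenite.
Vitreous luster rules out Talc.
One perfect cleavage direction — narrows the field to Sillimanite.
Only Sillimanite satisfies all observations.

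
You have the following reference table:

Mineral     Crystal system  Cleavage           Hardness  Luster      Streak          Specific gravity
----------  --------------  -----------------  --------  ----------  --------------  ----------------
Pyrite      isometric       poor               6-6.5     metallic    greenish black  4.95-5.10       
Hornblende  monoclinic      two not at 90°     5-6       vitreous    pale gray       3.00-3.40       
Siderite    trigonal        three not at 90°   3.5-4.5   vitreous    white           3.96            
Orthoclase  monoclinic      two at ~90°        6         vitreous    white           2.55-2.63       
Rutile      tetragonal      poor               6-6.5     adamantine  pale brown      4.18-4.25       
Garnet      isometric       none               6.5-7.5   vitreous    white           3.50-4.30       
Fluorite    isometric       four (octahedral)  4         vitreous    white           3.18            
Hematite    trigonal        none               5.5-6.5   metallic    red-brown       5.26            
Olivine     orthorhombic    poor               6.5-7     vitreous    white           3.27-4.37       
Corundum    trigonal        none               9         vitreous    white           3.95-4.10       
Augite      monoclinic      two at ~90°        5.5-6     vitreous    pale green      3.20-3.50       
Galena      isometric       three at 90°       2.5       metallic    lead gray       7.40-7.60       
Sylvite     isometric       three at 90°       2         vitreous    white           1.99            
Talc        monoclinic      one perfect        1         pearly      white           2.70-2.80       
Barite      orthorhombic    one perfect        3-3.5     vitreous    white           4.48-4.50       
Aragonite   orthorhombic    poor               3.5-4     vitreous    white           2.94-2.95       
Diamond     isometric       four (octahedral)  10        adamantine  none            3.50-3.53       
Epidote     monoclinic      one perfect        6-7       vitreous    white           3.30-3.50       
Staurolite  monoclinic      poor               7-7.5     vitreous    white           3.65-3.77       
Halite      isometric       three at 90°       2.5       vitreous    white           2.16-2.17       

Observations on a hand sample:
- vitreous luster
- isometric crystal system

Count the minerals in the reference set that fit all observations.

Vitreous luster is inconsistent with Pyrite, Rutile, Hematite, Galena, Talc, Diamond.
Isometric crystal system: narrows the field to Garnet, Fluorite, Sylvite, Halite.
The minerals that satisfy all observations are Fluorite, Garnet, Halite, Sylvite.
That is 4 minerals.

4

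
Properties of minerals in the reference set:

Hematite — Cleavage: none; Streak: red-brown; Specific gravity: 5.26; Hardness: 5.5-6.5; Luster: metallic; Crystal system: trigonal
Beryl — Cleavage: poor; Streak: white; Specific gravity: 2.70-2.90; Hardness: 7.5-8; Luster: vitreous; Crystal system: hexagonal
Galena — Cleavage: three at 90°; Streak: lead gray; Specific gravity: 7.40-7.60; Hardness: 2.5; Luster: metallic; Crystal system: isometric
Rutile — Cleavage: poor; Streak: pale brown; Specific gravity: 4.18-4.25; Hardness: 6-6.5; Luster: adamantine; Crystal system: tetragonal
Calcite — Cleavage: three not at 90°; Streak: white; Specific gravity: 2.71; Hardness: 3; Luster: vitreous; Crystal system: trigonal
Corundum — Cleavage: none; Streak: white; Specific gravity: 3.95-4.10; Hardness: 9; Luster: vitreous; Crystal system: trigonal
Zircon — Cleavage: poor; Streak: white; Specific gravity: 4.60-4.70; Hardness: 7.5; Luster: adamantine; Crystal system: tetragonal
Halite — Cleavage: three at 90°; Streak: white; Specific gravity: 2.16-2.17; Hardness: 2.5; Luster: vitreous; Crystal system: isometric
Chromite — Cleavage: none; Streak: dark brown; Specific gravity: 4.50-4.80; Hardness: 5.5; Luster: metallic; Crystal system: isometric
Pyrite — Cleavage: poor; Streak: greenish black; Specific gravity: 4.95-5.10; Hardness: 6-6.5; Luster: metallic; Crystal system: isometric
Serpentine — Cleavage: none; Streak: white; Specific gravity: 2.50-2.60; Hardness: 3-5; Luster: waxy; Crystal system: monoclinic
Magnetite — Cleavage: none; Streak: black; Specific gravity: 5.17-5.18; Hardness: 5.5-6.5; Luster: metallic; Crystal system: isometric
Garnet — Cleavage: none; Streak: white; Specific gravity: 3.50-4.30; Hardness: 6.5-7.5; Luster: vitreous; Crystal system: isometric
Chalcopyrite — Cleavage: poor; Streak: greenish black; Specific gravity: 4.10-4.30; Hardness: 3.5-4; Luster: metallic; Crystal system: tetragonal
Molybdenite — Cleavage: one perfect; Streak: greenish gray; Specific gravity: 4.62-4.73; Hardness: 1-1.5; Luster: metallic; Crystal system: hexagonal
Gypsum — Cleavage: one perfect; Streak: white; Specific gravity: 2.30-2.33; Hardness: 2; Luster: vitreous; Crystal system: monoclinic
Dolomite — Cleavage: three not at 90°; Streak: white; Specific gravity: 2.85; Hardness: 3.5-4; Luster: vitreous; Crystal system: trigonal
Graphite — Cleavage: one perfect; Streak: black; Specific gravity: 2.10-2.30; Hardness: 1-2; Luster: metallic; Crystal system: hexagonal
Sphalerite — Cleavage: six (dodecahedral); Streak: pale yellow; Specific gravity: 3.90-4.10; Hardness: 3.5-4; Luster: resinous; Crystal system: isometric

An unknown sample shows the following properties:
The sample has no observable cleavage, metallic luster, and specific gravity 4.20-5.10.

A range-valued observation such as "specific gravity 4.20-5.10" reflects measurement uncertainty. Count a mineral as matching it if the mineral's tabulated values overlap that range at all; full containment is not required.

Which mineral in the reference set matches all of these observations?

No observable cleavage — narrows the field to Hematite, Corundum, Chromite, Serpentine, Magnetite, Garnet.
Metallic luster rules out Corundum, Serpentine, Garnet.
Specific gravity 4.20-5.10 — narrows the field to Chromite.
Chromite is the sole remaining match.

Chromite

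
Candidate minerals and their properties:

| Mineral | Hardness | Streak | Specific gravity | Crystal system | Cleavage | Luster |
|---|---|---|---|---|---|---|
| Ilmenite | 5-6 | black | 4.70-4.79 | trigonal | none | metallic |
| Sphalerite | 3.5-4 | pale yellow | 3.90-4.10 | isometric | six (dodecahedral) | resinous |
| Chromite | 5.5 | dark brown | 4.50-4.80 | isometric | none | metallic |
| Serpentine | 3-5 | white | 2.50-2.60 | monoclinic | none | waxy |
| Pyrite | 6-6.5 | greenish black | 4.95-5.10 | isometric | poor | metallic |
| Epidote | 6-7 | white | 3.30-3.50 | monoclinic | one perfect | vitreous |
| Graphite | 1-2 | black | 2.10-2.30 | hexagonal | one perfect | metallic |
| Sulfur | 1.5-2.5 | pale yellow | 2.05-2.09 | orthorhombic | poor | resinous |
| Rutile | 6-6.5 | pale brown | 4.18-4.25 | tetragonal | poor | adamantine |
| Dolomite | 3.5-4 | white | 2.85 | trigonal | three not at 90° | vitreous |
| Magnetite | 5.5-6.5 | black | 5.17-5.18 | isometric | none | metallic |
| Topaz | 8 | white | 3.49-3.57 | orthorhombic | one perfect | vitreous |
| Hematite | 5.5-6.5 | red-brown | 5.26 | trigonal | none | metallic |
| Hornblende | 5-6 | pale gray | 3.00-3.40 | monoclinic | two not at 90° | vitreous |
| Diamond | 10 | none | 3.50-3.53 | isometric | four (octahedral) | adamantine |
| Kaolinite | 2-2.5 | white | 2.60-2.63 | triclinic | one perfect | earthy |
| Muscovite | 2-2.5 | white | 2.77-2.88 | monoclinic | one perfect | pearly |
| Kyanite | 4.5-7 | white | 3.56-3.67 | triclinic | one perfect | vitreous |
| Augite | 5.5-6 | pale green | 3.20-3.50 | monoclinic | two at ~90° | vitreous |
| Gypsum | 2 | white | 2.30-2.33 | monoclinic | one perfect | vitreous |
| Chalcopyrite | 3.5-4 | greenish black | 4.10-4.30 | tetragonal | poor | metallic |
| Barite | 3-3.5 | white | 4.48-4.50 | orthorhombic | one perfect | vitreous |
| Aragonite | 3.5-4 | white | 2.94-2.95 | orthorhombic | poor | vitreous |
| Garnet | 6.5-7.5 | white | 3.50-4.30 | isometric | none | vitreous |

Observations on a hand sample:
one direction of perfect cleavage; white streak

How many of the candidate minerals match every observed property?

One direction of perfect cleavage — narrows the field to Epidote, Graphite, Topaz, Kaolinite, Muscovite, Kyanite, Gypsum, Barite.
White streak rules out Graphite.
Remaining candidates: Barite, Epidote, Gypsum, Kaolinite, Kyanite, Muscovite, Topaz.
That is 7 minerals.

7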